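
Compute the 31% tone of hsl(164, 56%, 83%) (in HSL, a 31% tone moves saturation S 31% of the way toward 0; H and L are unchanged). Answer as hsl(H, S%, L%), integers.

hsl(164, 39%, 83%)

S moves 31% from 56 toward 0: 56 − 17.36 = 38.64 → 39.
H and L are unchanged.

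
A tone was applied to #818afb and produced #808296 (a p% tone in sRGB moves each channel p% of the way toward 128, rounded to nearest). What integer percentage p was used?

82%

#818afb is rgb(129, 138, 251); #808296 is rgb(128, 130, 150).
On the B channel (widest range): 150 ≈ 251 + (p/100)(128 − 251), so p ≈ 100×(150 − 251)/(128 − 251) = -10100/-123 = 82.11.
p = 82 reproduces all three channels after rounding.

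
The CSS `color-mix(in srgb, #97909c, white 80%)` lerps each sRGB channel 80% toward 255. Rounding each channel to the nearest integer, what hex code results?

#eae9eb

#97909c is rgb(151, 144, 156).
Lerp each channel 80% toward 255:
  R: 151 + 0.8×(255−151) = 151 + 83.2 = 234.2 → 234
  G: 144 + 88.8 = 232.8 → 233
  B: 156 + 0.8×(255−156) = 156 + 79.2 = 235.2 → 235
rgb(234, 233, 235) = #eae9eb.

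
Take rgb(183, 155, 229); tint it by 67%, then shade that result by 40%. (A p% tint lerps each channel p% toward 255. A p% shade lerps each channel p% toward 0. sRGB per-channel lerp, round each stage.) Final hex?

A 67% tint moves each channel 67% toward 255:
  R: 183 + 48.24 = 231.24 → 231
  G: 155 + 0.67×(255−155) = 155 + 67 = 222 → 222
  B: 229 + 17.42 = 246.42 → 246
After the tint: rgb(231, 222, 246) = #e7def6.
Lerp each channel 40% toward 0:
  R: 231 + 0.4×(0−231) = 231 − 92.4 = 138.6 → 139
  G: 222 + 0.4×(0−222) = 222 − 88.8 = 133.2 → 133
  B: 246 + 0.4×(0−246) = 246 − 98.4 = 147.6 → 148
rgb(139, 133, 148) = #8b8594.

#8b8594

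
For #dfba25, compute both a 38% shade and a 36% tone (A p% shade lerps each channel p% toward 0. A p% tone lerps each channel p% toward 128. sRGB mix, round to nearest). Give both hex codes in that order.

#dfba25 is rgb(223, 186, 37).
38% shade:
  R: 223 − 84.74 = 138.26 → 138
  G: 186 + 0.38×(0−186) = 186 − 70.68 = 115.32 → 115
  B: 37 + 0.38×(0−37) = 37 − 14.06 = 22.94 → 23
  → #8a7317
36% tone:
  R: 223 − 34.2 = 188.8 → 189
  G: 186 − 20.88 = 165.12 → 165
  B: 37 + 0.36×(128−37) = 37 + 32.76 = 69.76 → 70
  → #bda546

#8a7317, #bda546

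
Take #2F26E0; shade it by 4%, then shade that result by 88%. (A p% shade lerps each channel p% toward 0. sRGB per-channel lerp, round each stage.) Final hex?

#05041A

#2F26E0 is rgb(47, 38, 224).
A 4% shade moves each channel 4% toward 0:
  R: 47 + 0.04×(0−47) = 47 − 1.88 = 45.12 → 45
  G: 38 + 0.04×(0−38) = 38 − 1.52 = 36.48 → 36
  B: 224 − 8.96 = 215.04 → 215
After the shade: rgb(45, 36, 215) = #2D24D7.
Per channel, c → c + 0.88(0 − c):
  R: 45 − 39.6 = 5.4 → 5
  G: 36 + 0.88×(0−36) = 36 − 31.68 = 4.32 → 4
  B: 215 + 0.88×(0−215) = 215 − 189.2 = 25.8 → 26
rgb(5, 4, 26) = #05041A.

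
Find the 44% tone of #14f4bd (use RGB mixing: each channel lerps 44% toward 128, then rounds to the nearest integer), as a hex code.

#44c1a2

#14f4bd is rgb(20, 244, 189).
Per channel, c → c + 0.44(128 − c):
  R: 20 + 47.52 = 67.52 → 68
  G: 244 − 51.04 = 192.96 → 193
  B: 189 − 26.84 = 162.16 → 162
rgb(68, 193, 162) = #44c1a2.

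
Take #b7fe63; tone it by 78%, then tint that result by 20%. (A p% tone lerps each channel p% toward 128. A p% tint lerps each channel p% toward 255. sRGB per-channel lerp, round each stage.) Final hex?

#a3b095

#b7fe63 is rgb(183, 254, 99).
Lerp each channel 78% toward 128:
  R: 183 − 42.9 = 140.1 → 140
  G: 254 + 0.78×(128−254) = 254 − 98.28 = 155.72 → 156
  B: 99 + 0.78×(128−99) = 99 + 22.62 = 121.62 → 122
After the tone: rgb(140, 156, 122) = #8c9c7a.
A 20% tint moves each channel 20% toward 255:
  R: 140 + 23 = 163 → 163
  G: 156 + 0.2×(255−156) = 156 + 19.8 = 175.8 → 176
  B: 122 + 26.6 = 148.6 → 149
rgb(163, 176, 149) = #a3b095.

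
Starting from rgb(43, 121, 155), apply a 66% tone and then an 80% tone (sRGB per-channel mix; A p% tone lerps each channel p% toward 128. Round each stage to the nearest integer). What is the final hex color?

#7A8082

Lerp each channel 66% toward 128:
  R: 43 + 56.1 = 99.1 → 99
  G: 121 + 0.66×(128−121) = 121 + 4.62 = 125.62 → 126
  B: 155 − 17.82 = 137.18 → 137
After the tone: rgb(99, 126, 137) = #637E89.
An 80% tone moves each channel 80% toward 128:
  R: 99 + 23.2 = 122.2 → 122
  G: 126 + 1.6 = 127.6 → 128
  B: 137 − 7.2 = 129.8 → 130
rgb(122, 128, 130) = #7A8082.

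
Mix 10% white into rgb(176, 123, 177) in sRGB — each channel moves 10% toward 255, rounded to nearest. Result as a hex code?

#b888b9

A 10% tint moves each channel 10% toward 255:
  R: 176 + 0.1×(255−176) = 176 + 7.9 = 183.9 → 184
  G: 123 + 0.1×(255−123) = 123 + 13.2 = 136.2 → 136
  B: 177 + 7.8 = 184.8 → 185
rgb(184, 136, 185) = #b888b9.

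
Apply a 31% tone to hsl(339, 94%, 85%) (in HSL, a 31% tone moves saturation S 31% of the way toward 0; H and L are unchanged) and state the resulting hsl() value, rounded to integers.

hsl(339, 65%, 85%)

S moves 31% from 94 toward 0: 94 − 29.14 = 64.86 → 65.
H and L are unchanged.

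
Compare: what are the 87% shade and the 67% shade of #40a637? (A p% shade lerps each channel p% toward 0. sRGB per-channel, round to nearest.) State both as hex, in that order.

#081607, #153712

#40a637 is rgb(64, 166, 55).
87% shade:
  R: 64 + 0.87×(0−64) = 64 − 55.68 = 8.32 → 8
  G: 166 − 144.42 = 21.58 → 22
  B: 55 − 47.85 = 7.15 → 7
  → #081607
67% shade:
  R: 64 + 0.67×(0−64) = 64 − 42.88 = 21.12 → 21
  G: 166 + 0.67×(0−166) = 166 − 111.22 = 54.78 → 55
  B: 55 + 0.67×(0−55) = 55 − 36.85 = 18.15 → 18
  → #153712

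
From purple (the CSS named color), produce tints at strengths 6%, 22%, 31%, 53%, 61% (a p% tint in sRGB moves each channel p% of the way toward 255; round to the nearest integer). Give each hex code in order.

CSS purple is rgb(128, 0, 128).
6%: (128 + 7.62 = 135.62→136, 0 + 15.3 = 15.3→15, 128 + 7.62 = 135.62→136) → #880F88
22%: (128 + 27.94 = 155.94→156, 0 + 56.1 = 56.1→56, 128 + 27.94 = 155.94→156) → #9C389C
31%: (128 + 39.37 = 167.37→167, 0 + 79.05 = 79.05→79, 128 + 39.37 = 167.37→167) → #A74FA7
53%: (128 + 67.31 = 195.31→195, 0 + 135.15 = 135.15→135, 128 + 67.31 = 195.31→195) → #C387C3
61%: (128 + 77.47 = 205.47→205, 0 + 155.55 = 155.55→156, 128 + 77.47 = 205.47→205) → #CD9CCD

#880F88, #9C389C, #A74FA7, #C387C3, #CD9CCD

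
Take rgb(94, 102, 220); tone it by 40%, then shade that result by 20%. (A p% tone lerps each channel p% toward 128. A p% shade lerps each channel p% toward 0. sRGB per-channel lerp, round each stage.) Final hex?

#565a92

Per channel, c → c + 0.4(128 − c):
  R: 94 + 0.4×(128−94) = 94 + 13.6 = 107.6 → 108
  G: 102 + 10.4 = 112.4 → 112
  B: 220 + 0.4×(128−220) = 220 − 36.8 = 183.2 → 183
After the tone: rgb(108, 112, 183) = #6c70b7.
Lerp each channel 20% toward 0:
  R: 108 − 21.6 = 86.4 → 86
  G: 112 + 0.2×(0−112) = 112 − 22.4 = 89.6 → 90
  B: 183 + 0.2×(0−183) = 183 − 36.6 = 146.4 → 146
rgb(86, 90, 146) = #565a92.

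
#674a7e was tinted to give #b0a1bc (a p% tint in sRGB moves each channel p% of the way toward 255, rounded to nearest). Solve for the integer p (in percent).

#674a7e is rgb(103, 74, 126); #b0a1bc is rgb(176, 161, 188).
On the G channel (widest range): 161 ≈ 74 + (p/100)(255 − 74), so p ≈ 100×(161 − 74)/(255 − 74) = 8700/181 = 48.07.
p = 48 reproduces all three channels after rounding.

48%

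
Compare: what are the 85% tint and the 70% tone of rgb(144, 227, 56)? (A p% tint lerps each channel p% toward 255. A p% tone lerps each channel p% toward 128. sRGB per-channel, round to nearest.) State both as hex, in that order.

#EEFBE1, #859E6A

85% tint:
  R: 144 + 0.85×(255−144) = 144 + 94.35 = 238.35 → 238
  G: 227 + 0.85×(255−227) = 227 + 23.8 = 250.8 → 251
  B: 56 + 0.85×(255−56) = 56 + 169.15 = 225.15 → 225
  → #EEFBE1
70% tone:
  R: 144 + 0.7×(128−144) = 144 − 11.2 = 132.8 → 133
  G: 227 − 69.3 = 157.7 → 158
  B: 56 + 0.7×(128−56) = 56 + 50.4 = 106.4 → 106
  → #859E6A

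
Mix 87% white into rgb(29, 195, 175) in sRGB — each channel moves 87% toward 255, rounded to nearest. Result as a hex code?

Lerp each channel 87% toward 255:
  R: 29 + 0.87×(255−29) = 29 + 196.62 = 225.62 → 226
  G: 195 + 0.87×(255−195) = 195 + 52.2 = 247.2 → 247
  B: 175 + 69.6 = 244.6 → 245
rgb(226, 247, 245) = #E2F7F5.

#E2F7F5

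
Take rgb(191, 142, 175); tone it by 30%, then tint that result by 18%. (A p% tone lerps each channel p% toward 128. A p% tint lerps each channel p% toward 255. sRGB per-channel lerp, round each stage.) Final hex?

#bb9fb2

Per channel, c → c + 0.3(128 − c):
  R: 191 − 18.9 = 172.1 → 172
  G: 142 + 0.3×(128−142) = 142 − 4.2 = 137.8 → 138
  B: 175 + 0.3×(128−175) = 175 − 14.1 = 160.9 → 161
After the tone: rgb(172, 138, 161) = #ac8aa1.
Lerp each channel 18% toward 255:
  R: 172 + 0.18×(255−172) = 172 + 14.94 = 186.94 → 187
  G: 138 + 0.18×(255−138) = 138 + 21.06 = 159.06 → 159
  B: 161 + 0.18×(255−161) = 161 + 16.92 = 177.92 → 178
rgb(187, 159, 178) = #bb9fb2.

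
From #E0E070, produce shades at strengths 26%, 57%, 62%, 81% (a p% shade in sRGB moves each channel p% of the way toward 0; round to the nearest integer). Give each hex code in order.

#E0E070 is rgb(224, 224, 112).
26%: (224 − 58.24 = 165.76→166, 224 − 58.24 = 165.76→166, 112 − 29.12 = 82.88→83) → #A6A653
57%: (224 − 127.68 = 96.32→96, 224 − 127.68 = 96.32→96, 112 − 63.84 = 48.16→48) → #606030
62%: (224 − 138.88 = 85.12→85, 224 − 138.88 = 85.12→85, 112 − 69.44 = 42.56→43) → #55552B
81%: (224 − 181.44 = 42.56→43, 224 − 181.44 = 42.56→43, 112 − 90.72 = 21.28→21) → #2B2B15

#A6A653, #606030, #55552B, #2B2B15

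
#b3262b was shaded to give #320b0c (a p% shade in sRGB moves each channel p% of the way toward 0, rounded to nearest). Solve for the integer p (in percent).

72%

#b3262b is rgb(179, 38, 43); #320b0c is rgb(50, 11, 12).
On the R channel (widest range): 50 ≈ 179 + (p/100)(0 − 179), so p ≈ 100×(50 − 179)/(0 − 179) = -12900/-179 = 72.07.
p = 72 reproduces all three channels after rounding.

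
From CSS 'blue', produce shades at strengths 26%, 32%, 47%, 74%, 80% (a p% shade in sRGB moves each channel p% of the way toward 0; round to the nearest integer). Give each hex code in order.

CSS blue is rgb(0, 0, 255).
26%: (0→0, 0→0, 255 − 66.3 = 188.7→189) → #0000bd
32%: (0→0, 0→0, 255 − 81.6 = 173.4→173) → #0000ad
47%: (0→0, 0→0, 255 − 119.85 = 135.15→135) → #000087
74%: (0→0, 0→0, 255 − 188.7 = 66.3→66) → #000042
80%: (0→0, 0→0, 255 − 204 = 51→51) → #000033

#0000bd, #0000ad, #000087, #000042, #000033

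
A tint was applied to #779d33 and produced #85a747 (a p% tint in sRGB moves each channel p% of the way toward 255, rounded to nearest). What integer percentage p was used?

10%

#779d33 is rgb(119, 157, 51); #85a747 is rgb(133, 167, 71).
On the B channel (widest range): 71 ≈ 51 + (p/100)(255 − 51), so p ≈ 100×(71 − 51)/(255 − 51) = 2000/204 = 9.80.
p = 10 reproduces all three channels after rounding.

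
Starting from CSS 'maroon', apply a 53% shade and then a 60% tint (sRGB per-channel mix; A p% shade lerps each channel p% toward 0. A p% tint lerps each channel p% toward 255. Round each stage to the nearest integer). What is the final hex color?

CSS maroon is rgb(128, 0, 0).
Per channel, c → c + 0.53(0 − c):
  R: 128 − 67.84 = 60.16 → 60
  G: 0 + 0 = 0 → 0
  B: 0 + 0.53×(0−0) = 0 + 0 = 0 → 0
After the shade: rgb(60, 0, 0) = #3C0000.
A 60% tint moves each channel 60% toward 255:
  R: 60 + 0.6×(255−60) = 60 + 117 = 177 → 177
  G: 0 + 0.6×(255−0) = 0 + 153 = 153 → 153
  B: 0 + 153 = 153 → 153
rgb(177, 153, 153) = #B19999.

#B19999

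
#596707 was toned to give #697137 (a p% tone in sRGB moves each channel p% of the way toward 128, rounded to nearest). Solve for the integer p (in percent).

#596707 is rgb(89, 103, 7); #697137 is rgb(105, 113, 55).
On the B channel (widest range): 55 ≈ 7 + (p/100)(128 − 7), so p ≈ 100×(55 − 7)/(128 − 7) = 4800/121 = 39.67.
p = 40 reproduces all three channels after rounding.

40%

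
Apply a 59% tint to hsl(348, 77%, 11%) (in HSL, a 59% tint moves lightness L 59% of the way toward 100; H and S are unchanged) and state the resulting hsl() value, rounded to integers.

L moves 59% from 11 toward 100: 11 + 52.51 = 63.51 → 64.
H and S are unchanged.

hsl(348, 77%, 64%)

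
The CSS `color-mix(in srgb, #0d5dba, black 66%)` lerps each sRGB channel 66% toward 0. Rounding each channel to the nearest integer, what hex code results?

#04203f

#0d5dba is rgb(13, 93, 186).
Lerp each channel 66% toward 0:
  R: 13 − 8.58 = 4.42 → 4
  G: 93 − 61.38 = 31.62 → 32
  B: 186 + 0.66×(0−186) = 186 − 122.76 = 63.24 → 63
rgb(4, 32, 63) = #04203f.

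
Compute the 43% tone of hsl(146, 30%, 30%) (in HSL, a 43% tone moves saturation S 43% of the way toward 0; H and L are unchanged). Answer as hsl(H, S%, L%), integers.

hsl(146, 17%, 30%)

S moves 43% from 30 toward 0: 30 − 12.9 = 17.1 → 17.
H and L are unchanged.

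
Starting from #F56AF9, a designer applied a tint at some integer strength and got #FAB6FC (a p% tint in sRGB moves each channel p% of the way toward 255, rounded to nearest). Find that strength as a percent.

#F56AF9 is rgb(245, 106, 249); #FAB6FC is rgb(250, 182, 252).
On the G channel (widest range): 182 ≈ 106 + (p/100)(255 − 106), so p ≈ 100×(182 − 106)/(255 − 106) = 7600/149 = 51.01.
p = 51 reproduces all three channels after rounding.

51%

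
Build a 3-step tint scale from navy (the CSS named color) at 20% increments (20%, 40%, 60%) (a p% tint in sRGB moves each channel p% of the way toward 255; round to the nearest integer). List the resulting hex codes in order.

#333399, #6666b3, #9999cc

CSS navy is rgb(0, 0, 128).
20%: (0 + 51 = 51→51, 0 + 51 = 51→51, 128 + 25.4 = 153.4→153) → #333399
40%: (0 + 102 = 102→102, 0 + 102 = 102→102, 128 + 50.8 = 178.8→179) → #6666b3
60%: (0 + 153 = 153→153, 0 + 153 = 153→153, 128 + 76.2 = 204.2→204) → #9999cc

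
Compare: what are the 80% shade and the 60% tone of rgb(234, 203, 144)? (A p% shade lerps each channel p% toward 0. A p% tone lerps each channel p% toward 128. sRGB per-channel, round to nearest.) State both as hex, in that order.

80% shade:
  R: 234 + 0.8×(0−234) = 234 − 187.2 = 46.8 → 47
  G: 203 + 0.8×(0−203) = 203 − 162.4 = 40.6 → 41
  B: 144 − 115.2 = 28.8 → 29
  → #2F291D
60% tone:
  R: 234 − 63.6 = 170.4 → 170
  G: 203 + 0.6×(128−203) = 203 − 45 = 158 → 158
  B: 144 + 0.6×(128−144) = 144 − 9.6 = 134.4 → 134
  → #AA9E86

#2F291D, #AA9E86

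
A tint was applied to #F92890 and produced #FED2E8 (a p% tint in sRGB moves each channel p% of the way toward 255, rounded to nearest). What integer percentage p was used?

#F92890 is rgb(249, 40, 144); #FED2E8 is rgb(254, 210, 232).
On the G channel (widest range): 210 ≈ 40 + (p/100)(255 − 40), so p ≈ 100×(210 − 40)/(255 − 40) = 17000/215 = 79.07.
p = 79 reproduces all three channels after rounding.

79%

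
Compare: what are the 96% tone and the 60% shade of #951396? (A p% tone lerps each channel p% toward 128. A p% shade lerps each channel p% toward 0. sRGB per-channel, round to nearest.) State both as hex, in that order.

#951396 is rgb(149, 19, 150).
96% tone:
  R: 149 + 0.96×(128−149) = 149 − 20.16 = 128.84 → 129
  G: 19 + 0.96×(128−19) = 19 + 104.64 = 123.64 → 124
  B: 150 + 0.96×(128−150) = 150 − 21.12 = 128.88 → 129
  → #817C81
60% shade:
  R: 149 + 0.6×(0−149) = 149 − 89.4 = 59.6 → 60
  G: 19 + 0.6×(0−19) = 19 − 11.4 = 7.6 → 8
  B: 150 − 90 = 60 → 60
  → #3C083C

#817C81, #3C083C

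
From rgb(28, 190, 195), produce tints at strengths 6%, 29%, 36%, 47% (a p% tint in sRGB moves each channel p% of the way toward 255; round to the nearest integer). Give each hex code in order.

#2AC2C7, #5ED1D4, #6ED5D9, #87DDDF

6%: (28 + 13.62 = 41.62→42, 190 + 3.9 = 193.9→194, 195 + 3.6 = 198.6→199) → #2AC2C7
29%: (28 + 65.83 = 93.83→94, 190 + 18.85 = 208.85→209, 195 + 17.4 = 212.4→212) → #5ED1D4
36%: (28 + 81.72 = 109.72→110, 190 + 23.4 = 213.4→213, 195 + 21.6 = 216.6→217) → #6ED5D9
47%: (28 + 106.69 = 134.69→135, 190 + 30.55 = 220.55→221, 195 + 28.2 = 223.2→223) → #87DDDF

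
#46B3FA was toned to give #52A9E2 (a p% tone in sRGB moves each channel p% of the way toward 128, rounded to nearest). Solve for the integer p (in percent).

20%

#46B3FA is rgb(70, 179, 250); #52A9E2 is rgb(82, 169, 226).
On the B channel (widest range): 226 ≈ 250 + (p/100)(128 − 250), so p ≈ 100×(226 − 250)/(128 − 250) = -2400/-122 = 19.67.
p = 20 reproduces all three channels after rounding.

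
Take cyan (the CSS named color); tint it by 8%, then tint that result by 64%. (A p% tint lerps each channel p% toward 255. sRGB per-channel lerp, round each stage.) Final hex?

#AAFFFF

CSS cyan is rgb(0, 255, 255).
Lerp each channel 8% toward 255:
  R: 0 + 0.08×(255−0) = 0 + 20.4 = 20.4 → 20
  G: 255 + 0.08×(255−255) = 255 + 0 = 255 → 255
  B: 255 + 0.08×(255−255) = 255 + 0 = 255 → 255
After the tint: rgb(20, 255, 255) = #14FFFF.
Lerp each channel 64% toward 255:
  R: 20 + 0.64×(255−20) = 20 + 150.4 = 170.4 → 170
  G: 255 + 0.64×(255−255) = 255 + 0 = 255 → 255
  B: 255 + 0 = 255 → 255
rgb(170, 255, 255) = #AAFFFF.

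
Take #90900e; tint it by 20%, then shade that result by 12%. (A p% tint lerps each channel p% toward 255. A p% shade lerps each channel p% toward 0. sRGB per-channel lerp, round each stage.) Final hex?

#90900e is rgb(144, 144, 14).
Lerp each channel 20% toward 255:
  R: 144 + 0.2×(255−144) = 144 + 22.2 = 166.2 → 166
  G: 144 + 0.2×(255−144) = 144 + 22.2 = 166.2 → 166
  B: 14 + 0.2×(255−14) = 14 + 48.2 = 62.2 → 62
After the tint: rgb(166, 166, 62) = #a6a63e.
A 12% shade moves each channel 12% toward 0:
  R: 166 + 0.12×(0−166) = 166 − 19.92 = 146.08 → 146
  G: 166 − 19.92 = 146.08 → 146
  B: 62 + 0.12×(0−62) = 62 − 7.44 = 54.56 → 55
rgb(146, 146, 55) = #929237.

#929237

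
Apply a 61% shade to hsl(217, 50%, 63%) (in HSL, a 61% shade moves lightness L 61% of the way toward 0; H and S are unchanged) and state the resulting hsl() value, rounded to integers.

L moves 61% from 63 toward 0: 63 − 38.43 = 24.57 → 25.
H and S are unchanged.

hsl(217, 50%, 25%)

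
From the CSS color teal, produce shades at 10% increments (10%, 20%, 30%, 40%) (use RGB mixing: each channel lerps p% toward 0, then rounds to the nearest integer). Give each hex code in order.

#007373, #006666, #005a5a, #004d4d

CSS teal is rgb(0, 128, 128).
10%: (0→0, 128 − 12.8 = 115.2→115, 128 − 12.8 = 115.2→115) → #007373
20%: (0→0, 128 − 25.6 = 102.4→102, 128 − 25.6 = 102.4→102) → #006666
30%: (0→0, 128 − 38.4 = 89.6→90, 128 − 38.4 = 89.6→90) → #005a5a
40%: (0→0, 128 − 51.2 = 76.8→77, 128 − 51.2 = 76.8→77) → #004d4d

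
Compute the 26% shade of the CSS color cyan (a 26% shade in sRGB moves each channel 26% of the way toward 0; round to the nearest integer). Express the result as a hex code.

CSS cyan is rgb(0, 255, 255).
Per channel, c → c + 0.26(0 − c):
  R: 0 + 0 = 0 → 0
  G: 255 + 0.26×(0−255) = 255 − 66.3 = 188.7 → 189
  B: 255 + 0.26×(0−255) = 255 − 66.3 = 188.7 → 189
rgb(0, 189, 189) = #00BDBD.

#00BDBD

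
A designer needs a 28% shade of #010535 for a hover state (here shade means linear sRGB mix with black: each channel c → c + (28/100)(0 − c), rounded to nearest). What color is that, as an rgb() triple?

rgb(1, 4, 38)

#010535 is rgb(1, 5, 53).
Lerp each channel 28% toward 0:
  R: 1 + 0.28×(0−1) = 1 − 0.28 = 0.72 → 1
  G: 5 − 1.4 = 3.6 → 4
  B: 53 + 0.28×(0−53) = 53 − 14.84 = 38.16 → 38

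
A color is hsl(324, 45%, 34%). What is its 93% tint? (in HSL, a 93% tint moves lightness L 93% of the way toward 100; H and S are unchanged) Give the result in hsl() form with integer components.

L moves 93% from 34 toward 100: 34 + 61.38 = 95.38 → 95.
H and S are unchanged.

hsl(324, 45%, 95%)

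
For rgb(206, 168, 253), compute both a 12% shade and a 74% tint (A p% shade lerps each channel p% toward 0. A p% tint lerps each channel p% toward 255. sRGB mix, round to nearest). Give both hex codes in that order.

#B594DF, #F2E8FE

12% shade:
  R: 206 − 24.72 = 181.28 → 181
  G: 168 − 20.16 = 147.84 → 148
  B: 253 + 0.12×(0−253) = 253 − 30.36 = 222.64 → 223
  → #B594DF
74% tint:
  R: 206 + 0.74×(255−206) = 206 + 36.26 = 242.26 → 242
  G: 168 + 0.74×(255−168) = 168 + 64.38 = 232.38 → 232
  B: 253 + 0.74×(255−253) = 253 + 1.48 = 254.48 → 254
  → #F2E8FE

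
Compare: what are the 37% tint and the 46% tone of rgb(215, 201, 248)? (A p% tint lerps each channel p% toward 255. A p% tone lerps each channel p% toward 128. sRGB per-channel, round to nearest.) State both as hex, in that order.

37% tint:
  R: 215 + 0.37×(255−215) = 215 + 14.8 = 229.8 → 230
  G: 201 + 19.98 = 220.98 → 221
  B: 248 + 2.59 = 250.59 → 251
  → #e6ddfb
46% tone:
  R: 215 + 0.46×(128−215) = 215 − 40.02 = 174.98 → 175
  G: 201 − 33.58 = 167.42 → 167
  B: 248 + 0.46×(128−248) = 248 − 55.2 = 192.8 → 193
  → #afa7c1

#e6ddfb, #afa7c1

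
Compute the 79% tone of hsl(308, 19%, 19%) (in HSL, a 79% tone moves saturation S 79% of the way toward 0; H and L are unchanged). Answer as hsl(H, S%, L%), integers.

hsl(308, 4%, 19%)

S moves 79% from 19 toward 0: 19 − 15.01 = 3.99 → 4.
H and L are unchanged.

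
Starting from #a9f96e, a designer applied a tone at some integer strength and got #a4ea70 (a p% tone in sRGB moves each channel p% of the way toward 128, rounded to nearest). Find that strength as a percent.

#a9f96e is rgb(169, 249, 110); #a4ea70 is rgb(164, 234, 112).
On the G channel (widest range): 234 ≈ 249 + (p/100)(128 − 249), so p ≈ 100×(234 − 249)/(128 − 249) = -1500/-121 = 12.40.
p = 12 reproduces all three channels after rounding.

12%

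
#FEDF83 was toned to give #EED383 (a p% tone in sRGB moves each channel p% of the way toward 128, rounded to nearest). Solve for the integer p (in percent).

#FEDF83 is rgb(254, 223, 131); #EED383 is rgb(238, 211, 131).
On the R channel (widest range): 238 ≈ 254 + (p/100)(128 − 254), so p ≈ 100×(238 − 254)/(128 − 254) = -1600/-126 = 12.70.
p = 13 reproduces all three channels after rounding.

13%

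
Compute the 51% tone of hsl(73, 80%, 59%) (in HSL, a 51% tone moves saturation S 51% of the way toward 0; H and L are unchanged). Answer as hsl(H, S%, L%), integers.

hsl(73, 39%, 59%)

S moves 51% from 80 toward 0: 80 − 40.8 = 39.2 → 39.
H and L are unchanged.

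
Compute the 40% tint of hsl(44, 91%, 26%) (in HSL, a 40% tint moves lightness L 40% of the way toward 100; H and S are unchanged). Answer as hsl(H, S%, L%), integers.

hsl(44, 91%, 56%)

L moves 40% from 26 toward 100: 26 + 29.6 = 55.6 → 56.
H and S are unchanged.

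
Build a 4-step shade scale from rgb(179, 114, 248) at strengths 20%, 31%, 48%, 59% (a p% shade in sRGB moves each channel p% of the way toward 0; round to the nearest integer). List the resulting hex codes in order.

20%: (179 − 35.8 = 143.2→143, 114 − 22.8 = 91.2→91, 248 − 49.6 = 198.4→198) → #8F5BC6
31%: (179 − 55.49 = 123.51→124, 114 − 35.34 = 78.66→79, 248 − 76.88 = 171.12→171) → #7C4FAB
48%: (179 − 85.92 = 93.08→93, 114 − 54.72 = 59.28→59, 248 − 119.04 = 128.96→129) → #5D3B81
59%: (179 − 105.61 = 73.39→73, 114 − 67.26 = 46.74→47, 248 − 146.32 = 101.68→102) → #492F66

#8F5BC6, #7C4FAB, #5D3B81, #492F66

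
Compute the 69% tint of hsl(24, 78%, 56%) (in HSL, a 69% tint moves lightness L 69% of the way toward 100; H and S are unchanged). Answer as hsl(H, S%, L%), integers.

hsl(24, 78%, 86%)

L moves 69% from 56 toward 100: 56 + 30.36 = 86.36 → 86.
H and S are unchanged.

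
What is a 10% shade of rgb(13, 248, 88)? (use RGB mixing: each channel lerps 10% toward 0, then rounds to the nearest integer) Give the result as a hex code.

#0CDF4F

Per channel, c → c + 0.1(0 − c):
  R: 13 + 0.1×(0−13) = 13 − 1.3 = 11.7 → 12
  G: 248 − 24.8 = 223.2 → 223
  B: 88 + 0.1×(0−88) = 88 − 8.8 = 79.2 → 79
rgb(12, 223, 79) = #0CDF4F.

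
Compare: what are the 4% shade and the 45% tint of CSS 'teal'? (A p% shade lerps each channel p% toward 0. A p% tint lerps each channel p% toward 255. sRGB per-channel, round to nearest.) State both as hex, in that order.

#007B7B, #73B9B9

CSS teal is rgb(0, 128, 128).
4% shade:
  R: 0 + 0 = 0 → 0
  G: 128 − 5.12 = 122.88 → 123
  B: 128 + 0.04×(0−128) = 128 − 5.12 = 122.88 → 123
  → #007B7B
45% tint:
  R: 0 + 114.75 = 114.75 → 115
  G: 128 + 57.15 = 185.15 → 185
  B: 128 + 57.15 = 185.15 → 185
  → #73B9B9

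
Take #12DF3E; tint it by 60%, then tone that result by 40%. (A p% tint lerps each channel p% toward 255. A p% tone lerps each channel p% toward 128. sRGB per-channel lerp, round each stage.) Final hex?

#93C49E

#12DF3E is rgb(18, 223, 62).
A 60% tint moves each channel 60% toward 255:
  R: 18 + 0.6×(255−18) = 18 + 142.2 = 160.2 → 160
  G: 223 + 0.6×(255−223) = 223 + 19.2 = 242.2 → 242
  B: 62 + 0.6×(255−62) = 62 + 115.8 = 177.8 → 178
After the tint: rgb(160, 242, 178) = #A0F2B2.
A 40% tone moves each channel 40% toward 128:
  R: 160 − 12.8 = 147.2 → 147
  G: 242 − 45.6 = 196.4 → 196
  B: 178 − 20 = 158 → 158
rgb(147, 196, 158) = #93C49E.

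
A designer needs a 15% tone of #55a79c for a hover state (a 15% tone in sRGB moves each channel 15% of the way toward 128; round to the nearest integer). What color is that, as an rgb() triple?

#55a79c is rgb(85, 167, 156).
Lerp each channel 15% toward 128:
  R: 85 + 0.15×(128−85) = 85 + 6.45 = 91.45 → 91
  G: 167 − 5.85 = 161.15 → 161
  B: 156 + 0.15×(128−156) = 156 − 4.2 = 151.8 → 152

rgb(91, 161, 152)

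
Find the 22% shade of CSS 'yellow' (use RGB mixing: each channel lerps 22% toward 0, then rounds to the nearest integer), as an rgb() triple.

CSS yellow is rgb(255, 255, 0).
Per channel, c → c + 0.22(0 − c):
  R: 255 − 56.1 = 198.9 → 199
  G: 255 + 0.22×(0−255) = 255 − 56.1 = 198.9 → 199
  B: 0 + 0.22×(0−0) = 0 + 0 = 0 → 0

rgb(199, 199, 0)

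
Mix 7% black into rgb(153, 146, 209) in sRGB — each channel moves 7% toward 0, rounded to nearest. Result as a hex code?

#8E88C2

Per channel, c → c + 0.07(0 − c):
  R: 153 − 10.71 = 142.29 → 142
  G: 146 − 10.22 = 135.78 → 136
  B: 209 + 0.07×(0−209) = 209 − 14.63 = 194.37 → 194
rgb(142, 136, 194) = #8E88C2.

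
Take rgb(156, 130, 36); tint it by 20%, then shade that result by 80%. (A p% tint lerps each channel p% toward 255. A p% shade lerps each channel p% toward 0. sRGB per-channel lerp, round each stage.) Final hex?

Lerp each channel 20% toward 255:
  R: 156 + 19.8 = 175.8 → 176
  G: 130 + 25 = 155 → 155
  B: 36 + 43.8 = 79.8 → 80
After the tint: rgb(176, 155, 80) = #B09B50.
An 80% shade moves each channel 80% toward 0:
  R: 176 − 140.8 = 35.2 → 35
  G: 155 − 124 = 31 → 31
  B: 80 + 0.8×(0−80) = 80 − 64 = 16 → 16
rgb(35, 31, 16) = #231F10.

#231F10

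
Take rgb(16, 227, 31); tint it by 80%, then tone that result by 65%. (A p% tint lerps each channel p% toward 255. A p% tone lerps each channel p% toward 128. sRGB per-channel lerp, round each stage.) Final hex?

#9CAA9D

Lerp each channel 80% toward 255:
  R: 16 + 0.8×(255−16) = 16 + 191.2 = 207.2 → 207
  G: 227 + 0.8×(255−227) = 227 + 22.4 = 249.4 → 249
  B: 31 + 179.2 = 210.2 → 210
After the tint: rgb(207, 249, 210) = #CFF9D2.
Per channel, c → c + 0.65(128 − c):
  R: 207 + 0.65×(128−207) = 207 − 51.35 = 155.65 → 156
  G: 249 + 0.65×(128−249) = 249 − 78.65 = 170.35 → 170
  B: 210 + 0.65×(128−210) = 210 − 53.3 = 156.7 → 157
rgb(156, 170, 157) = #9CAA9D.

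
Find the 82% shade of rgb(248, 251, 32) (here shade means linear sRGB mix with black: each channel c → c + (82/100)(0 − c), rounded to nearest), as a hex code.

Lerp each channel 82% toward 0:
  R: 248 + 0.82×(0−248) = 248 − 203.36 = 44.64 → 45
  G: 251 − 205.82 = 45.18 → 45
  B: 32 + 0.82×(0−32) = 32 − 26.24 = 5.76 → 6
rgb(45, 45, 6) = #2d2d06.

#2d2d06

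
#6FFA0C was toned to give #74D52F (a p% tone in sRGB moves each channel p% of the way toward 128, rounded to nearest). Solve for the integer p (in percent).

#6FFA0C is rgb(111, 250, 12); #74D52F is rgb(116, 213, 47).
On the G channel (widest range): 213 ≈ 250 + (p/100)(128 − 250), so p ≈ 100×(213 − 250)/(128 − 250) = -3700/-122 = 30.33.
p = 30 reproduces all three channels after rounding.

30%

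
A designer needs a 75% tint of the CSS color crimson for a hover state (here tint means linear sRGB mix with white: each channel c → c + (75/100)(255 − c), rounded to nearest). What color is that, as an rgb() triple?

rgb(246, 196, 206)

CSS crimson is rgb(220, 20, 60).
Per channel, c → c + 0.75(255 − c):
  R: 220 + 0.75×(255−220) = 220 + 26.25 = 246.25 → 246
  G: 20 + 0.75×(255−20) = 20 + 176.25 = 196.25 → 196
  B: 60 + 0.75×(255−60) = 60 + 146.25 = 206.25 → 206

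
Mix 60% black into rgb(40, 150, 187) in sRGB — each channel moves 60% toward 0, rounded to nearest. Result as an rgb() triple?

Lerp each channel 60% toward 0:
  R: 40 − 24 = 16 → 16
  G: 150 + 0.6×(0−150) = 150 − 90 = 60 → 60
  B: 187 − 112.2 = 74.8 → 75

rgb(16, 60, 75)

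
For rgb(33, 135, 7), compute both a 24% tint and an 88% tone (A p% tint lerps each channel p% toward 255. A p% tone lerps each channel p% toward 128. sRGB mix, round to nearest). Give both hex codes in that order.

24% tint:
  R: 33 + 0.24×(255−33) = 33 + 53.28 = 86.28 → 86
  G: 135 + 28.8 = 163.8 → 164
  B: 7 + 59.52 = 66.52 → 67
  → #56a443
88% tone:
  R: 33 + 0.88×(128−33) = 33 + 83.6 = 116.6 → 117
  G: 135 + 0.88×(128−135) = 135 − 6.16 = 128.84 → 129
  B: 7 + 0.88×(128−7) = 7 + 106.48 = 113.48 → 113
  → #758171

#56a443, #758171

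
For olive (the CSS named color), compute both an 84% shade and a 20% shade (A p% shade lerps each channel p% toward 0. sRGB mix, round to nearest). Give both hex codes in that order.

CSS olive is rgb(128, 128, 0).
84% shade:
  R: 128 − 107.52 = 20.48 → 20
  G: 128 + 0.84×(0−128) = 128 − 107.52 = 20.48 → 20
  B: 0 + 0.84×(0−0) = 0 + 0 = 0 → 0
  → #141400
20% shade:
  R: 128 − 25.6 = 102.4 → 102
  G: 128 − 25.6 = 102.4 → 102
  B: 0 + 0 = 0 → 0
  → #666600

#141400, #666600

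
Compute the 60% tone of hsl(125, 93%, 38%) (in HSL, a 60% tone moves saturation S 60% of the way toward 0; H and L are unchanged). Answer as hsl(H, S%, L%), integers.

hsl(125, 37%, 38%)

S moves 60% from 93 toward 0: 93 − 55.8 = 37.2 → 37.
H and L are unchanged.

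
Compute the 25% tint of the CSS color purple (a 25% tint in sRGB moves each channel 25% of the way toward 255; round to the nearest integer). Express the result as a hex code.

CSS purple is rgb(128, 0, 128).
Lerp each channel 25% toward 255:
  R: 128 + 31.75 = 159.75 → 160
  G: 0 + 0.25×(255−0) = 0 + 63.75 = 63.75 → 64
  B: 128 + 0.25×(255−128) = 128 + 31.75 = 159.75 → 160
rgb(160, 64, 160) = #A040A0.

#A040A0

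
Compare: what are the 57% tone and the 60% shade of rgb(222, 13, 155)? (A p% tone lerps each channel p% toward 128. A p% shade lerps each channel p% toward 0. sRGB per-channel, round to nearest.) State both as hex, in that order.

57% tone:
  R: 222 − 53.58 = 168.42 → 168
  G: 13 + 65.55 = 78.55 → 79
  B: 155 − 15.39 = 139.61 → 140
  → #A84F8C
60% shade:
  R: 222 + 0.6×(0−222) = 222 − 133.2 = 88.8 → 89
  G: 13 − 7.8 = 5.2 → 5
  B: 155 − 93 = 62 → 62
  → #59053E

#A84F8C, #59053E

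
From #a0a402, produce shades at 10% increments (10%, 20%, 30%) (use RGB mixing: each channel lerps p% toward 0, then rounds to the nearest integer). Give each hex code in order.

#a0a402 is rgb(160, 164, 2).
10%: (160 − 16 = 144→144, 164 − 16.4 = 147.6→148, 2→2) → #909402
20%: (160 − 32 = 128→128, 164 − 32.8 = 131.2→131, 2→2) → #808302
30%: (160 − 48 = 112→112, 164 − 49.2 = 114.8→115, 2 − 0.6 = 1.4→1) → #707301

#909402, #808302, #707301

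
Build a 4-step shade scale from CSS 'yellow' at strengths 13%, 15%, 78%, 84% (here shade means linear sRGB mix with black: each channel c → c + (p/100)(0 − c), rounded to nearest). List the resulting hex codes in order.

CSS yellow is rgb(255, 255, 0).
13%: (255 − 33.15 = 221.85→222, 255 − 33.15 = 221.85→222, 0→0) → #dede00
15%: (255 − 38.25 = 216.75→217, 255 − 38.25 = 216.75→217, 0→0) → #d9d900
78%: (255 − 198.9 = 56.1→56, 255 − 198.9 = 56.1→56, 0→0) → #383800
84%: (255 − 214.2 = 40.8→41, 255 − 214.2 = 40.8→41, 0→0) → #292900

#dede00, #d9d900, #383800, #292900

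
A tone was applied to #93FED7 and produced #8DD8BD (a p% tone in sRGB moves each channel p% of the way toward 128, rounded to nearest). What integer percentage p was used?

#93FED7 is rgb(147, 254, 215); #8DD8BD is rgb(141, 216, 189).
On the G channel (widest range): 216 ≈ 254 + (p/100)(128 − 254), so p ≈ 100×(216 − 254)/(128 − 254) = -3800/-126 = 30.16.
p = 30 reproduces all three channels after rounding.

30%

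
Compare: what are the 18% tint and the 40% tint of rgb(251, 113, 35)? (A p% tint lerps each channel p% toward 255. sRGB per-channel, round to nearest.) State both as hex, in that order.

#FC8B4B, #FDAA7B

18% tint:
  R: 251 + 0.72 = 251.72 → 252
  G: 113 + 25.56 = 138.56 → 139
  B: 35 + 0.18×(255−35) = 35 + 39.6 = 74.6 → 75
  → #FC8B4B
40% tint:
  R: 251 + 0.4×(255−251) = 251 + 1.6 = 252.6 → 253
  G: 113 + 56.8 = 169.8 → 170
  B: 35 + 0.4×(255−35) = 35 + 88 = 123 → 123
  → #FDAA7B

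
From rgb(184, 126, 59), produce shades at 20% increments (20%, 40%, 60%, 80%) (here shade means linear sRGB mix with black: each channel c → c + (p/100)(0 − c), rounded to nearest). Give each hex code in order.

20%: (184 − 36.8 = 147.2→147, 126 − 25.2 = 100.8→101, 59 − 11.8 = 47.2→47) → #93652f
40%: (184 − 73.6 = 110.4→110, 126 − 50.4 = 75.6→76, 59 − 23.6 = 35.4→35) → #6e4c23
60%: (184 − 110.4 = 73.6→74, 126 − 75.6 = 50.4→50, 59 − 35.4 = 23.6→24) → #4a3218
80%: (184 − 147.2 = 36.8→37, 126 − 100.8 = 25.2→25, 59 − 47.2 = 11.8→12) → #25190c

#93652f, #6e4c23, #4a3218, #25190c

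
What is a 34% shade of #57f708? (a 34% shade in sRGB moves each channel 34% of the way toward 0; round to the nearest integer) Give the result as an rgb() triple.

#57f708 is rgb(87, 247, 8).
Lerp each channel 34% toward 0:
  R: 87 + 0.34×(0−87) = 87 − 29.58 = 57.42 → 57
  G: 247 − 83.98 = 163.02 → 163
  B: 8 + 0.34×(0−8) = 8 − 2.72 = 5.28 → 5

rgb(57, 163, 5)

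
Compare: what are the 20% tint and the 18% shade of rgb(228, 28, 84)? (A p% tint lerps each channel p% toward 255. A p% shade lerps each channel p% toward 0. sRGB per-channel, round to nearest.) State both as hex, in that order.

#E94976, #BB1745

20% tint:
  R: 228 + 0.2×(255−228) = 228 + 5.4 = 233.4 → 233
  G: 28 + 0.2×(255−28) = 28 + 45.4 = 73.4 → 73
  B: 84 + 0.2×(255−84) = 84 + 34.2 = 118.2 → 118
  → #E94976
18% shade:
  R: 228 + 0.18×(0−228) = 228 − 41.04 = 186.96 → 187
  G: 28 − 5.04 = 22.96 → 23
  B: 84 − 15.12 = 68.88 → 69
  → #BB1745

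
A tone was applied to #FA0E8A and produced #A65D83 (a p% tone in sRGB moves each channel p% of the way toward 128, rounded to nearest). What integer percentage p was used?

69%

#FA0E8A is rgb(250, 14, 138); #A65D83 is rgb(166, 93, 131).
On the R channel (widest range): 166 ≈ 250 + (p/100)(128 − 250), so p ≈ 100×(166 − 250)/(128 − 250) = -8400/-122 = 68.85.
p = 69 reproduces all three channels after rounding.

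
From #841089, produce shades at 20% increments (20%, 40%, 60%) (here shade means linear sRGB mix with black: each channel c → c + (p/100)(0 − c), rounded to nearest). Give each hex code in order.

#6a0d6e, #4f0a52, #350637

#841089 is rgb(132, 16, 137).
20%: (132 − 26.4 = 105.6→106, 16 − 3.2 = 12.8→13, 137 − 27.4 = 109.6→110) → #6a0d6e
40%: (132 − 52.8 = 79.2→79, 16 − 6.4 = 9.6→10, 137 − 54.8 = 82.2→82) → #4f0a52
60%: (132 − 79.2 = 52.8→53, 16 − 9.6 = 6.4→6, 137 − 82.2 = 54.8→55) → #350637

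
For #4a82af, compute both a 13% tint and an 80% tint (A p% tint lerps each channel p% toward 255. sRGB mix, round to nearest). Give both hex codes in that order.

#6292b9, #dbe6ef

#4a82af is rgb(74, 130, 175).
13% tint:
  R: 74 + 23.53 = 97.53 → 98
  G: 130 + 0.13×(255−130) = 130 + 16.25 = 146.25 → 146
  B: 175 + 10.4 = 185.4 → 185
  → #6292b9
80% tint:
  R: 74 + 0.8×(255−74) = 74 + 144.8 = 218.8 → 219
  G: 130 + 0.8×(255−130) = 130 + 100 = 230 → 230
  B: 175 + 64 = 239 → 239
  → #dbe6ef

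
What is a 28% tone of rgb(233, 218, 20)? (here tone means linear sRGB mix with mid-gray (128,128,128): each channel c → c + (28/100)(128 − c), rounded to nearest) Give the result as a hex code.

Per channel, c → c + 0.28(128 − c):
  R: 233 − 29.4 = 203.6 → 204
  G: 218 + 0.28×(128−218) = 218 − 25.2 = 192.8 → 193
  B: 20 + 30.24 = 50.24 → 50
rgb(204, 193, 50) = #CCC132.

#CCC132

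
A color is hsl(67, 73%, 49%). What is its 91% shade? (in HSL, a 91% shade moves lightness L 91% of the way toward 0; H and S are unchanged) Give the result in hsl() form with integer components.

hsl(67, 73%, 4%)

L moves 91% from 49 toward 0: 49 − 44.59 = 4.41 → 4.
H and S are unchanged.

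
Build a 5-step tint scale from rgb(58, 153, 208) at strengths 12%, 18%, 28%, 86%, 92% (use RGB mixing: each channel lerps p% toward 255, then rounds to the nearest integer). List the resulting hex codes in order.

12%: (58 + 23.64 = 81.64→82, 153 + 12.24 = 165.24→165, 208 + 5.64 = 213.64→214) → #52a5d6
18%: (58 + 35.46 = 93.46→93, 153 + 18.36 = 171.36→171, 208 + 8.46 = 216.46→216) → #5dabd8
28%: (58 + 55.16 = 113.16→113, 153 + 28.56 = 181.56→182, 208 + 13.16 = 221.16→221) → #71b6dd
86%: (58 + 169.42 = 227.42→227, 153 + 87.72 = 240.72→241, 208 + 40.42 = 248.42→248) → #e3f1f8
92%: (58 + 181.24 = 239.24→239, 153 + 93.84 = 246.84→247, 208 + 43.24 = 251.24→251) → #eff7fb

#52a5d6, #5dabd8, #71b6dd, #e3f1f8, #eff7fb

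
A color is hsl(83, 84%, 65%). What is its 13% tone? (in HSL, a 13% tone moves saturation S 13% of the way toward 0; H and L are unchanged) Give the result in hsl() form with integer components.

hsl(83, 73%, 65%)

S moves 13% from 84 toward 0: 84 − 10.92 = 73.08 → 73.
H and L are unchanged.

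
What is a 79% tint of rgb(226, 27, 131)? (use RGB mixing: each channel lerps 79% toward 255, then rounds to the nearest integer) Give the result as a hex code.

Lerp each channel 79% toward 255:
  R: 226 + 0.79×(255−226) = 226 + 22.91 = 248.91 → 249
  G: 27 + 0.79×(255−27) = 27 + 180.12 = 207.12 → 207
  B: 131 + 0.79×(255−131) = 131 + 97.96 = 228.96 → 229
rgb(249, 207, 229) = #F9CFE5.

#F9CFE5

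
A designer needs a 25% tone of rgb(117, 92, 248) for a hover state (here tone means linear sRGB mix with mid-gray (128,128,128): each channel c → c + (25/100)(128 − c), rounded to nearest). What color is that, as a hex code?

#7865DA

A 25% tone moves each channel 25% toward 128:
  R: 117 + 2.75 = 119.75 → 120
  G: 92 + 0.25×(128−92) = 92 + 9 = 101 → 101
  B: 248 + 0.25×(128−248) = 248 − 30 = 218 → 218
rgb(120, 101, 218) = #7865DA.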